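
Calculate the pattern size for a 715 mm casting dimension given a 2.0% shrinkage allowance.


Formula: L_pattern = L_casting * (1 + shrinkage_rate/100)
Shrinkage factor = 1 + 2.0/100 = 1.02
L_pattern = 715 mm * 1.02 = 729.3000 mm

Final answer: 729.3000 mm


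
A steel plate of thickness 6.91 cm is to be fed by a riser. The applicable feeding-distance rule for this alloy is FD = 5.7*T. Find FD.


Formula: FD = 5.7 * T  (riser feeding-distance rule)
FD = 5.7 * 6.91 cm = 39.3870 cm

Answer: 39.3870 cm


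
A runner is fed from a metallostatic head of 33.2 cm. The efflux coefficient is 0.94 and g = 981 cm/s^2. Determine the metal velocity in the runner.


Formula: v = Cd * sqrt(2 * g * h)  (Torricelli with discharge coefficient)
2*g*h = 2 * 981 * 33.2 = 65138.4 cm^2/s^2
sqrt(65138.4) = 255.22226 cm/s
v = 0.94 * 255.22226 = 239.9089 cm/s

239.9089 cm/s


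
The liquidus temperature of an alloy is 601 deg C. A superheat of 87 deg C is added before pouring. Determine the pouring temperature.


Formula: T_pour = T_melt + Superheat
T_pour = 601 + 87 = 688 deg C

Answer: 688 deg C


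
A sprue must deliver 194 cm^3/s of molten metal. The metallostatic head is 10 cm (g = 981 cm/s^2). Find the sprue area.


Formula: v = sqrt(2*g*h), A = Q/v
Velocity: v = sqrt(2 * 981 * 10) = sqrt(19620) = 140.0714 cm/s
Sprue area: A = Q / v = 194 / 140.0714 = 1.3850 cm^2

Answer: 1.3850 cm^2


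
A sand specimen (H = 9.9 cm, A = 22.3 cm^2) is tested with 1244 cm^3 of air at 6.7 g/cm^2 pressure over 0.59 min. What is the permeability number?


Formula: Permeability Number P = (V * H) / (p * A * t)
Numerator: V * H = 1244 * 9.9 = 12315.6
Denominator: p * A * t = 6.7 * 22.3 * 0.59 = 88.1519
P = 12315.6 / 88.1519 = 139.7088

Answer: 139.7088


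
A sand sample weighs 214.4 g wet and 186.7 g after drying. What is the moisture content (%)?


Formula: MC = (W_wet - W_dry) / W_wet * 100
Water mass = 214.4 - 186.7 = 27.7 g
MC = 27.7 / 214.4 * 100 = 12.9198%

Final answer: 12.9198%


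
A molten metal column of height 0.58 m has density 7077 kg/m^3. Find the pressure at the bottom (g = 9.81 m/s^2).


Formula: P = rho * g * h
rho * g = 7077 * 9.81 = 69425.37 N/m^3
P = 69425.37 * 0.58 = 40266.7146 Pa

Final answer: 40266.7146 Pa


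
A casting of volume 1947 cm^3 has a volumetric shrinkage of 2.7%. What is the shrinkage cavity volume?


Formula: V_shrink = V_casting * shrinkage_pct / 100
V_shrink = 1947 cm^3 * 2.7 / 100 = 52.5690 cm^3


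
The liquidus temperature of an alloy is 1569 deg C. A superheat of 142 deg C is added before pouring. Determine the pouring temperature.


Formula: T_pour = T_melt + Superheat
T_pour = 1569 + 142 = 1711 deg C

Final answer: 1711 deg C


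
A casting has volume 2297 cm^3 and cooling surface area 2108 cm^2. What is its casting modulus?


Formula: Casting Modulus M = V / A
M = 2297 cm^3 / 2108 cm^2 = 1.0897 cm

Answer: 1.0897 cm


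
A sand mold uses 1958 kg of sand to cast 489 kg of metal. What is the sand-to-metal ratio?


Formula: Sand-to-Metal Ratio = W_sand / W_metal
Ratio = 1958 kg / 489 kg = 4.0041


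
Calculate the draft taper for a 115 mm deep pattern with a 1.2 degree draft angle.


Formula: taper = depth * tan(draft_angle)
tan(1.2 deg) = 0.0209470
taper = 115 mm * 0.0209470 = 2.4089 mm


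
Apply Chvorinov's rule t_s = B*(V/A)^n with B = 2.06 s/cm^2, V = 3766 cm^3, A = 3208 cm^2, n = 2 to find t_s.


Formula: t_s = B * (V/A)^n  (Chvorinov's rule, n=2)
Modulus M = V/A = 3766/3208 = 1.173940 cm
M^2 = 1.173940^2 = 1.378135 cm^2
t_s = 2.06 * 1.378135 = 2.8390 s

Answer: 2.8390 s


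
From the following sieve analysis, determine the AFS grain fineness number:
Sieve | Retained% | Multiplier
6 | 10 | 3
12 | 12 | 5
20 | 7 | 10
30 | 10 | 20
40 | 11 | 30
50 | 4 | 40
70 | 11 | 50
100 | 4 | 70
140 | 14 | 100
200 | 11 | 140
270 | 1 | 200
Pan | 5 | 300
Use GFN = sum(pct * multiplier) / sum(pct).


Formula: GFN = sum(pct * multiplier) / sum(pct)
sum(pct * multiplier) = 6320
sum(pct) = 100
GFN = 6320 / 100 = 63.20

Final answer: 63.20


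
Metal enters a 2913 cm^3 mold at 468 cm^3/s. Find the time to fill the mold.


Formula: t_fill = V_mold / Q_flow
t = 2913 cm^3 / 468 cm^3/s = 6.2244 s

6.2244 s


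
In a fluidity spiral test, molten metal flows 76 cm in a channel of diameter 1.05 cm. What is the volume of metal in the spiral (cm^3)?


Formula: V = pi * (d/2)^2 * L  (cylinder volume)
Radius = 1.05/2 = 0.525 cm
V = pi * 0.525^2 * 76 = 65.8085 cm^3

Answer: 65.8085 cm^3


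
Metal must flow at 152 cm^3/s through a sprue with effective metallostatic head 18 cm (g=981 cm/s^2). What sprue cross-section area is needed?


Formula: v = sqrt(2*g*h), A = Q/v
Velocity: v = sqrt(2 * 981 * 18) = sqrt(35316) = 187.9255 cm/s
Sprue area: A = Q / v = 152 / 187.9255 = 0.8088 cm^2


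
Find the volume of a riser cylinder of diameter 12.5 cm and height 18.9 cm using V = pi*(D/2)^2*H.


Formula: V = pi * (D/2)^2 * H  (cylinder volume)
Radius = D/2 = 12.5/2 = 6.25 cm
V = pi * 6.25^2 * 18.9 = 2319.3790 cm^3

Final answer: 2319.3790 cm^3


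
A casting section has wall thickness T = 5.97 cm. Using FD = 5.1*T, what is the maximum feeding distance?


Formula: FD = 5.1 * T  (riser feeding-distance rule)
FD = 5.1 * 5.97 cm = 30.4470 cm

Final answer: 30.4470 cm


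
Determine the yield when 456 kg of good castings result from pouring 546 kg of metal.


Formula: Casting Yield = (W_good / W_total) * 100
Yield = (456 kg / 546 kg) * 100 = 83.5165%


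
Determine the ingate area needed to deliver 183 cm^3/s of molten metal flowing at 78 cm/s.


Formula: A_ingate = Q / v  (continuity equation)
A = 183 cm^3/s / 78 cm/s = 2.3462 cm^2

Final answer: 2.3462 cm^2


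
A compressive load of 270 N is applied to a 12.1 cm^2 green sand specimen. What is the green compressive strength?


Formula: Compressive Strength = Force / Area
Strength = 270 N / 12.1 cm^2 = 22.3140 N/cm^2


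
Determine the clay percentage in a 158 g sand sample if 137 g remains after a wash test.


Formula: Clay% = (W_total - W_washed) / W_total * 100
Clay mass = 158 - 137 = 21 g
Clay% = 21 / 158 * 100 = 13.2911%

13.2911%


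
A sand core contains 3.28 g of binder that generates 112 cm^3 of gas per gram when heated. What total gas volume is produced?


Formula: V_gas = W_binder * gas_evolution_rate
V = 3.28 g * 112 cm^3/g = 367.3600 cm^3

Answer: 367.3600 cm^3


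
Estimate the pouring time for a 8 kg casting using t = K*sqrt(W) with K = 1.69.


Formula: t = K * sqrt(W)
sqrt(W) = sqrt(8) = 2.82843
t = 1.69 * 2.82843 = 4.7800 s


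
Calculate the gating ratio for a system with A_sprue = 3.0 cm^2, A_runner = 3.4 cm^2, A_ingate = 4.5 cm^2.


Sprue:Runner:Ingate = 1 : 3.4/3.0 : 4.5/3.0 = 1:1.13:1.50


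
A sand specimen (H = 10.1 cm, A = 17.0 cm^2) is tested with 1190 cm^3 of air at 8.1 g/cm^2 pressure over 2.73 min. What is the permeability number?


Formula: Permeability Number P = (V * H) / (p * A * t)
Numerator: V * H = 1190 * 10.1 = 12019.0
Denominator: p * A * t = 8.1 * 17.0 * 2.73 = 375.921
P = 12019.0 / 375.921 = 31.9721

31.9721


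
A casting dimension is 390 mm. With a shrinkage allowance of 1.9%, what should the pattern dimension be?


Formula: L_pattern = L_casting * (1 + shrinkage_rate/100)
Shrinkage factor = 1 + 1.9/100 = 1.019
L_pattern = 390 mm * 1.019 = 397.4100 mm

Answer: 397.4100 mm


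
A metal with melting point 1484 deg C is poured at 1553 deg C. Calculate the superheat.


Formula: Superheat = T_pour - T_melt
Superheat = 1553 - 1484 = 69 deg C

69 deg C


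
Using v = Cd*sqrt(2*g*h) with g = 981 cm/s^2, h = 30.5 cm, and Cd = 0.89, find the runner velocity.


Formula: v = Cd * sqrt(2 * g * h)  (Torricelli with discharge coefficient)
2*g*h = 2 * 981 * 30.5 = 59841.0 cm^2/s^2
sqrt(59841.0) = 244.62420 cm/s
v = 0.89 * 244.62420 = 217.7155 cm/s

Final answer: 217.7155 cm/s


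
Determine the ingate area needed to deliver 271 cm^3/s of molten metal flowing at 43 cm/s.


Formula: A_ingate = Q / v  (continuity equation)
A = 271 cm^3/s / 43 cm/s = 6.3023 cm^2

Final answer: 6.3023 cm^2


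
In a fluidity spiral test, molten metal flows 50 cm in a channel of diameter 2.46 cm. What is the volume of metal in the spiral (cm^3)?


Formula: V = pi * (d/2)^2 * L  (cylinder volume)
Radius = 2.46/2 = 1.23 cm
V = pi * 1.23^2 * 50 = 237.6458 cm^3

237.6458 cm^3


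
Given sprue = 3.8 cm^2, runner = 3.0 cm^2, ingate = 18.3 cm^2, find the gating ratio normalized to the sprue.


Sprue:Runner:Ingate = 1 : 3.0/3.8 : 18.3/3.8 = 1:0.79:4.82

1:0.79:4.82


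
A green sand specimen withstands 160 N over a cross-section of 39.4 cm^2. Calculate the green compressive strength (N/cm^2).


Formula: Compressive Strength = Force / Area
Strength = 160 N / 39.4 cm^2 = 4.0609 N/cm^2


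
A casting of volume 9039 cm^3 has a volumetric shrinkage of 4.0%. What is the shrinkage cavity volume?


Formula: V_shrink = V_casting * shrinkage_pct / 100
V_shrink = 9039 cm^3 * 4.0 / 100 = 361.5600 cm^3

361.5600 cm^3


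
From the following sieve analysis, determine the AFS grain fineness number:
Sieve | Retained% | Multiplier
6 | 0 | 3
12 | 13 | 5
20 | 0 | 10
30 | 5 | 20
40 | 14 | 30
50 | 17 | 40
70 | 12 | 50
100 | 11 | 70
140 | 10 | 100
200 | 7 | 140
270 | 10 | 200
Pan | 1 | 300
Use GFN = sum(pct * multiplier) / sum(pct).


Formula: GFN = sum(pct * multiplier) / sum(pct)
sum(pct * multiplier) = 6915
sum(pct) = 100
GFN = 6915 / 100 = 69.15


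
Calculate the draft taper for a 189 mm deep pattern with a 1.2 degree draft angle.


Formula: taper = depth * tan(draft_angle)
tan(1.2 deg) = 0.0209470
taper = 189 mm * 0.0209470 = 3.9590 mm

Final answer: 3.9590 mm


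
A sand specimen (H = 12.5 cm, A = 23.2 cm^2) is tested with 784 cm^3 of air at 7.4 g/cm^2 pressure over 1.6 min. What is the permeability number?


Formula: Permeability Number P = (V * H) / (p * A * t)
Numerator: V * H = 784 * 12.5 = 9800.0
Denominator: p * A * t = 7.4 * 23.2 * 1.6 = 274.688
P = 9800.0 / 274.688 = 35.6768

Final answer: 35.6768


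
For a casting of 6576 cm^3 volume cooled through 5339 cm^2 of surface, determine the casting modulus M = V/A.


Formula: Casting Modulus M = V / A
M = 6576 cm^3 / 5339 cm^2 = 1.2317 cm

Final answer: 1.2317 cm


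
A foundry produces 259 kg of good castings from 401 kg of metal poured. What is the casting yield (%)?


Formula: Casting Yield = (W_good / W_total) * 100
Yield = (259 kg / 401 kg) * 100 = 64.5885%

64.5885%


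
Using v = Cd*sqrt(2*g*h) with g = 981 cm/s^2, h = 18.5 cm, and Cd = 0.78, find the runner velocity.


Formula: v = Cd * sqrt(2 * g * h)  (Torricelli with discharge coefficient)
2*g*h = 2 * 981 * 18.5 = 36297.0 cm^2/s^2
sqrt(36297.0) = 190.51772 cm/s
v = 0.78 * 190.51772 = 148.6038 cm/s

Final answer: 148.6038 cm/s


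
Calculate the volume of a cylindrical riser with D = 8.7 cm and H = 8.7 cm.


Formula: V = pi * (D/2)^2 * H  (cylinder volume)
Radius = D/2 = 8.7/2 = 4.35 cm
V = pi * 4.35^2 * 8.7 = 517.1870 cm^3

Final answer: 517.1870 cm^3


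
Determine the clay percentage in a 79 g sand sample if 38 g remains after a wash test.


Formula: Clay% = (W_total - W_washed) / W_total * 100
Clay mass = 79 - 38 = 41 g
Clay% = 41 / 79 * 100 = 51.8987%

Answer: 51.8987%


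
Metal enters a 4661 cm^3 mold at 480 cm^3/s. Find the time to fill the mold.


Formula: t_fill = V_mold / Q_flow
t = 4661 cm^3 / 480 cm^3/s = 9.7104 s


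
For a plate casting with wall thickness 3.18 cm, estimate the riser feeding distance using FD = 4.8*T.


Formula: FD = 4.8 * T  (riser feeding-distance rule)
FD = 4.8 * 3.18 cm = 15.2640 cm

Answer: 15.2640 cm


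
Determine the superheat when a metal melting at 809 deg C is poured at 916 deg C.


Formula: Superheat = T_pour - T_melt
Superheat = 916 - 809 = 107 deg C


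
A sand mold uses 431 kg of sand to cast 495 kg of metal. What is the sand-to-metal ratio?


Formula: Sand-to-Metal Ratio = W_sand / W_metal
Ratio = 431 kg / 495 kg = 0.8707

Final answer: 0.8707


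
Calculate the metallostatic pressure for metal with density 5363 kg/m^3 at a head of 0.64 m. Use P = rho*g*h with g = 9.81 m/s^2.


Formula: P = rho * g * h
rho * g = 5363 * 9.81 = 52611.03 N/m^3
P = 52611.03 * 0.64 = 33671.0592 Pa

Final answer: 33671.0592 Pa


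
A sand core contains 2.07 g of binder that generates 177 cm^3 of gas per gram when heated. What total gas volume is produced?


Formula: V_gas = W_binder * gas_evolution_rate
V = 2.07 g * 177 cm^3/g = 366.3900 cm^3

366.3900 cm^3


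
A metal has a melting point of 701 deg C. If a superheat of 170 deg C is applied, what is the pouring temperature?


Formula: T_pour = T_melt + Superheat
T_pour = 701 + 170 = 871 deg C

871 deg C


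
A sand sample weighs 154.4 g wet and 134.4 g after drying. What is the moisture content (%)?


Formula: MC = (W_wet - W_dry) / W_wet * 100
Water mass = 154.4 - 134.4 = 20.0 g
MC = 20.0 / 154.4 * 100 = 12.9534%

Final answer: 12.9534%


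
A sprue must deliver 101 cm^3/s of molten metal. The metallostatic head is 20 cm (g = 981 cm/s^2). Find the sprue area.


Formula: v = sqrt(2*g*h), A = Q/v
Velocity: v = sqrt(2 * 981 * 20) = sqrt(39240) = 198.0909 cm/s
Sprue area: A = Q / v = 101 / 198.0909 = 0.5099 cm^2

Final answer: 0.5099 cm^2


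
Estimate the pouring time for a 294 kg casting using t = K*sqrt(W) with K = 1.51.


Formula: t = K * sqrt(W)
sqrt(W) = sqrt(294) = 17.14643
t = 1.51 * 17.14643 = 25.8911 s

Final answer: 25.8911 s


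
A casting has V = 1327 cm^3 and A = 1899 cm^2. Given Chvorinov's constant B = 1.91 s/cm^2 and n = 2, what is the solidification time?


Formula: t_s = B * (V/A)^n  (Chvorinov's rule, n=2)
Modulus M = V/A = 1327/1899 = 0.698789 cm
M^2 = 0.698789^2 = 0.488306 cm^2
t_s = 1.91 * 0.488306 = 0.9327 s

0.9327 s


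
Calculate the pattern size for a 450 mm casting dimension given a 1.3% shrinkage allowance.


Formula: L_pattern = L_casting * (1 + shrinkage_rate/100)
Shrinkage factor = 1 + 1.3/100 = 1.013
L_pattern = 450 mm * 1.013 = 455.8500 mm

455.8500 mm


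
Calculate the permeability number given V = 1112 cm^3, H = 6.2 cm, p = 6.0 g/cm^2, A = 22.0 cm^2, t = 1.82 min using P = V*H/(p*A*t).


Formula: Permeability Number P = (V * H) / (p * A * t)
Numerator: V * H = 1112 * 6.2 = 6894.4
Denominator: p * A * t = 6.0 * 22.0 * 1.82 = 240.24
P = 6894.4 / 240.24 = 28.6980

28.6980


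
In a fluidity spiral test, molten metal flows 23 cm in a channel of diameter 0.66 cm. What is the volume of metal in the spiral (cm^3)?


Formula: V = pi * (d/2)^2 * L  (cylinder volume)
Radius = 0.66/2 = 0.33 cm
V = pi * 0.33^2 * 23 = 7.8687 cm^3

Answer: 7.8687 cm^3


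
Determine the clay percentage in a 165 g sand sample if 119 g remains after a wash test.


Formula: Clay% = (W_total - W_washed) / W_total * 100
Clay mass = 165 - 119 = 46 g
Clay% = 46 / 165 * 100 = 27.8788%

Final answer: 27.8788%


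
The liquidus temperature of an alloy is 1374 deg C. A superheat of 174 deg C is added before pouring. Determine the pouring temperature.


Formula: T_pour = T_melt + Superheat
T_pour = 1374 + 174 = 1548 deg C

Answer: 1548 deg C


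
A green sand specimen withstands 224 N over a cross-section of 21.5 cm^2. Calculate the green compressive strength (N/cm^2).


Formula: Compressive Strength = Force / Area
Strength = 224 N / 21.5 cm^2 = 10.4186 N/cm^2


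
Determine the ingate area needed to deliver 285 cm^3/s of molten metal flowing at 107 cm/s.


Formula: A_ingate = Q / v  (continuity equation)
A = 285 cm^3/s / 107 cm/s = 2.6636 cm^2

Final answer: 2.6636 cm^2


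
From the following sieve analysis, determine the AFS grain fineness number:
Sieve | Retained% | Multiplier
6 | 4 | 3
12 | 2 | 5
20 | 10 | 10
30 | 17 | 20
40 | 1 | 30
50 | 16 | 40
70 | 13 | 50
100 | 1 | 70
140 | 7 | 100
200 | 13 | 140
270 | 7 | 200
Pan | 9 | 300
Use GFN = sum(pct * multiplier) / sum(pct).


Formula: GFN = sum(pct * multiplier) / sum(pct)
sum(pct * multiplier) = 8472
sum(pct) = 100
GFN = 8472 / 100 = 84.72

84.72


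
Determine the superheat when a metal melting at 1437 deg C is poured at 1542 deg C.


Formula: Superheat = T_pour - T_melt
Superheat = 1542 - 1437 = 105 deg C


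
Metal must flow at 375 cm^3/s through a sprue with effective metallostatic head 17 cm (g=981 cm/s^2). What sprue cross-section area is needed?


Formula: v = sqrt(2*g*h), A = Q/v
Velocity: v = sqrt(2 * 981 * 17) = sqrt(33354) = 182.6308 cm/s
Sprue area: A = Q / v = 375 / 182.6308 = 2.0533 cm^2

Answer: 2.0533 cm^2


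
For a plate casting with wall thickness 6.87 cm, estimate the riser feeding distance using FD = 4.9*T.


Formula: FD = 4.9 * T  (riser feeding-distance rule)
FD = 4.9 * 6.87 cm = 33.6630 cm

Final answer: 33.6630 cm


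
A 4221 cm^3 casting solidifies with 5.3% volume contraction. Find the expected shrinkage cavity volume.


Formula: V_shrink = V_casting * shrinkage_pct / 100
V_shrink = 4221 cm^3 * 5.3 / 100 = 223.7130 cm^3

Final answer: 223.7130 cm^3


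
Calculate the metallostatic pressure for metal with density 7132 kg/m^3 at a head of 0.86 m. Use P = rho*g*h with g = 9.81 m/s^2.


Formula: P = rho * g * h
rho * g = 7132 * 9.81 = 69964.92 N/m^3
P = 69964.92 * 0.86 = 60169.8312 Pa

60169.8312 Pa


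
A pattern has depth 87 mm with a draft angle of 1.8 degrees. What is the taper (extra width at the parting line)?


Formula: taper = depth * tan(draft_angle)
tan(1.8 deg) = 0.0314263
taper = 87 mm * 0.0314263 = 2.7341 mm

Answer: 2.7341 mm


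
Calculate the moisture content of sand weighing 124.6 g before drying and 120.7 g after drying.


Formula: MC = (W_wet - W_dry) / W_wet * 100
Water mass = 124.6 - 120.7 = 3.9 g
MC = 3.9 / 124.6 * 100 = 3.1300%

Answer: 3.1300%


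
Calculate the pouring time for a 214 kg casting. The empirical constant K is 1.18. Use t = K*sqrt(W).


Formula: t = K * sqrt(W)
sqrt(W) = sqrt(214) = 14.62874
t = 1.18 * 14.62874 = 17.2619 s

Answer: 17.2619 s


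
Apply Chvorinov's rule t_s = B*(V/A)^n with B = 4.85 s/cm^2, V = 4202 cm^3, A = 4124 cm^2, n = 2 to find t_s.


Formula: t_s = B * (V/A)^n  (Chvorinov's rule, n=2)
Modulus M = V/A = 4202/4124 = 1.018914 cm
M^2 = 1.018914^2 = 1.038186 cm^2
t_s = 4.85 * 1.038186 = 5.0352 s


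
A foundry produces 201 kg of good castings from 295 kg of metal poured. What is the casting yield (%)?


Formula: Casting Yield = (W_good / W_total) * 100
Yield = (201 kg / 295 kg) * 100 = 68.1356%

Final answer: 68.1356%


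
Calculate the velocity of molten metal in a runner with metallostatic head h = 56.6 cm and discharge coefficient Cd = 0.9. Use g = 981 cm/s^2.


Formula: v = Cd * sqrt(2 * g * h)  (Torricelli with discharge coefficient)
2*g*h = 2 * 981 * 56.6 = 111049.2 cm^2/s^2
sqrt(111049.2) = 333.24045 cm/s
v = 0.9 * 333.24045 = 299.9164 cm/s

Answer: 299.9164 cm/s


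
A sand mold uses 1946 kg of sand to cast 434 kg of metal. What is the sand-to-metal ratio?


Formula: Sand-to-Metal Ratio = W_sand / W_metal
Ratio = 1946 kg / 434 kg = 4.4839


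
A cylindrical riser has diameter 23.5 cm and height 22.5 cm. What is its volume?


Formula: V = pi * (D/2)^2 * H  (cylinder volume)
Radius = D/2 = 23.5/2 = 11.75 cm
V = pi * 11.75^2 * 22.5 = 9759.0631 cm^3

Final answer: 9759.0631 cm^3


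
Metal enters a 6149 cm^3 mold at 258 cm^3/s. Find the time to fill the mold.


Formula: t_fill = V_mold / Q_flow
t = 6149 cm^3 / 258 cm^3/s = 23.8333 s


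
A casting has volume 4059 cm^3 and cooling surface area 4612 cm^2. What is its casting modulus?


Formula: Casting Modulus M = V / A
M = 4059 cm^3 / 4612 cm^2 = 0.8801 cm

Final answer: 0.8801 cm


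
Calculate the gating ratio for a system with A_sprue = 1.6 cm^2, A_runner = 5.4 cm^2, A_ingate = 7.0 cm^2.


Sprue:Runner:Ingate = 1 : 5.4/1.6 : 7.0/1.6 = 1:3.38:4.38

1:3.38:4.38


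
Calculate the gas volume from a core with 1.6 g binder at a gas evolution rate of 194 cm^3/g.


Formula: V_gas = W_binder * gas_evolution_rate
V = 1.6 g * 194 cm^3/g = 310.4000 cm^3


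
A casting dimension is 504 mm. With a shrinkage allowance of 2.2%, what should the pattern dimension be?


Formula: L_pattern = L_casting * (1 + shrinkage_rate/100)
Shrinkage factor = 1 + 2.2/100 = 1.022
L_pattern = 504 mm * 1.022 = 515.0880 mm


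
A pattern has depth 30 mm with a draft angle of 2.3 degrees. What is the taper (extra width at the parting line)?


Formula: taper = depth * tan(draft_angle)
tan(2.3 deg) = 0.0401641
taper = 30 mm * 0.0401641 = 1.2049 mm

Final answer: 1.2049 mm


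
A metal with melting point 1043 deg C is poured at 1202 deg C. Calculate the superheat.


Formula: Superheat = T_pour - T_melt
Superheat = 1202 - 1043 = 159 deg C


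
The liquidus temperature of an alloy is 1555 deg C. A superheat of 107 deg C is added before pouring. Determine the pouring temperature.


Formula: T_pour = T_melt + Superheat
T_pour = 1555 + 107 = 1662 deg C


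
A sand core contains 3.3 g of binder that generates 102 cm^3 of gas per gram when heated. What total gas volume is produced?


Formula: V_gas = W_binder * gas_evolution_rate
V = 3.3 g * 102 cm^3/g = 336.6000 cm^3

336.6000 cm^3


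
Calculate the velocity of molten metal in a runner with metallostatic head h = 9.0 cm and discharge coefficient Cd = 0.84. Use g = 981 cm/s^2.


Formula: v = Cd * sqrt(2 * g * h)  (Torricelli with discharge coefficient)
2*g*h = 2 * 981 * 9.0 = 17658.0 cm^2/s^2
sqrt(17658.0) = 132.88341 cm/s
v = 0.84 * 132.88341 = 111.6221 cm/s


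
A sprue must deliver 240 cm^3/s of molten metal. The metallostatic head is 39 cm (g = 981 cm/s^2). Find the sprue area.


Formula: v = sqrt(2*g*h), A = Q/v
Velocity: v = sqrt(2 * 981 * 39) = sqrt(76518) = 276.6189 cm/s
Sprue area: A = Q / v = 240 / 276.6189 = 0.8676 cm^2


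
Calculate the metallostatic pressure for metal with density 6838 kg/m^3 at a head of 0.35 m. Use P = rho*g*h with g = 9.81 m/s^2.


Formula: P = rho * g * h
rho * g = 6838 * 9.81 = 67080.78 N/m^3
P = 67080.78 * 0.35 = 23478.2730 Pa


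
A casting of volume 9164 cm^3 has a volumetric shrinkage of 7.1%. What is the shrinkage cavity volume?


Formula: V_shrink = V_casting * shrinkage_pct / 100
V_shrink = 9164 cm^3 * 7.1 / 100 = 650.6440 cm^3

Answer: 650.6440 cm^3


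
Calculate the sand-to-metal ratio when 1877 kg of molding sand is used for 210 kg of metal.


Formula: Sand-to-Metal Ratio = W_sand / W_metal
Ratio = 1877 kg / 210 kg = 8.9381

Answer: 8.9381


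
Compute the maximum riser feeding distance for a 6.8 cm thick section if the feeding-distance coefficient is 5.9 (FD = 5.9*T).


Formula: FD = 5.9 * T  (riser feeding-distance rule)
FD = 5.9 * 6.8 cm = 40.1200 cm

Final answer: 40.1200 cm


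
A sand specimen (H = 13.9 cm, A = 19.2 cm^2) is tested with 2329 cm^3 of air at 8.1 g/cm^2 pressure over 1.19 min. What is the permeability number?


Formula: Permeability Number P = (V * H) / (p * A * t)
Numerator: V * H = 2329 * 13.9 = 32373.1
Denominator: p * A * t = 8.1 * 19.2 * 1.19 = 185.0688
P = 32373.1 / 185.0688 = 174.9247

Final answer: 174.9247


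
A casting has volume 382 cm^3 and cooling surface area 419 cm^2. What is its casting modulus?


Formula: Casting Modulus M = V / A
M = 382 cm^3 / 419 cm^2 = 0.9117 cm


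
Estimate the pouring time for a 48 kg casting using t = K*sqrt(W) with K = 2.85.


Formula: t = K * sqrt(W)
sqrt(W) = sqrt(48) = 6.92820
t = 2.85 * 6.92820 = 19.7454 s

Final answer: 19.7454 s


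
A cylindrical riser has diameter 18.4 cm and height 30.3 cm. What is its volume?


Formula: V = pi * (D/2)^2 * H  (cylinder volume)
Radius = D/2 = 18.4/2 = 9.2 cm
V = pi * 9.2^2 * 30.3 = 8056.9034 cm^3

Answer: 8056.9034 cm^3


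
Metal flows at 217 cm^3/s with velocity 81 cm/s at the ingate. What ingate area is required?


Formula: A_ingate = Q / v  (continuity equation)
A = 217 cm^3/s / 81 cm/s = 2.6790 cm^2


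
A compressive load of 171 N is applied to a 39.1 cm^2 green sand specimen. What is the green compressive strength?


Formula: Compressive Strength = Force / Area
Strength = 171 N / 39.1 cm^2 = 4.3734 N/cm^2


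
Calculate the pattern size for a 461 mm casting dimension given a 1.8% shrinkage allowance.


Formula: L_pattern = L_casting * (1 + shrinkage_rate/100)
Shrinkage factor = 1 + 1.8/100 = 1.018
L_pattern = 461 mm * 1.018 = 469.2980 mm

469.2980 mm


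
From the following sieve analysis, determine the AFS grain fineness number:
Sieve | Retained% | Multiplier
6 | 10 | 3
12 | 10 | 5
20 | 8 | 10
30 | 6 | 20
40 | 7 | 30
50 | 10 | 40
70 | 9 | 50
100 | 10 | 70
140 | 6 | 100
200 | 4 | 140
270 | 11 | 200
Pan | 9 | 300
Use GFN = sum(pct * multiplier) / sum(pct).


Formula: GFN = sum(pct * multiplier) / sum(pct)
sum(pct * multiplier) = 8100
sum(pct) = 100
GFN = 8100 / 100 = 81.00

81.00


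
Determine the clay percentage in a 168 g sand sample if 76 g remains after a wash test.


Formula: Clay% = (W_total - W_washed) / W_total * 100
Clay mass = 168 - 76 = 92 g
Clay% = 92 / 168 * 100 = 54.7619%


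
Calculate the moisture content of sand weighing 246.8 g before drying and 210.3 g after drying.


Formula: MC = (W_wet - W_dry) / W_wet * 100
Water mass = 246.8 - 210.3 = 36.5 g
MC = 36.5 / 246.8 * 100 = 14.7893%

Answer: 14.7893%


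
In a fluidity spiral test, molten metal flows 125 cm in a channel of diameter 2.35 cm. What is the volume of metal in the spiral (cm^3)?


Formula: V = pi * (d/2)^2 * L  (cylinder volume)
Radius = 2.35/2 = 1.175 cm
V = pi * 1.175^2 * 125 = 542.1702 cm^3

Final answer: 542.1702 cm^3


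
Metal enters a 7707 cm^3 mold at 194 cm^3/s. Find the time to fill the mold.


Formula: t_fill = V_mold / Q_flow
t = 7707 cm^3 / 194 cm^3/s = 39.7268 s


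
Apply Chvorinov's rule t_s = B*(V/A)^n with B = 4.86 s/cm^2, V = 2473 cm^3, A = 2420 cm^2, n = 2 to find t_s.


Formula: t_s = B * (V/A)^n  (Chvorinov's rule, n=2)
Modulus M = V/A = 2473/2420 = 1.021901 cm
M^2 = 1.021901^2 = 1.044282 cm^2
t_s = 4.86 * 1.044282 = 5.0752 s


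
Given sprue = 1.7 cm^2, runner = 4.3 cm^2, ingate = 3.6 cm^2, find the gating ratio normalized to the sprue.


Sprue:Runner:Ingate = 1 : 4.3/1.7 : 3.6/1.7 = 1:2.53:2.12

1:2.53:2.12


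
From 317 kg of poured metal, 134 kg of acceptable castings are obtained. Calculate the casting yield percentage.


Formula: Casting Yield = (W_good / W_total) * 100
Yield = (134 kg / 317 kg) * 100 = 42.2713%

Final answer: 42.2713%


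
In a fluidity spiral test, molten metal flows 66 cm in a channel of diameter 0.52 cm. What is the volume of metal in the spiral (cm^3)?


Formula: V = pi * (d/2)^2 * L  (cylinder volume)
Radius = 0.52/2 = 0.26 cm
V = pi * 0.26^2 * 66 = 14.0165 cm^3

Answer: 14.0165 cm^3


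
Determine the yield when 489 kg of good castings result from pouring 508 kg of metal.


Formula: Casting Yield = (W_good / W_total) * 100
Yield = (489 kg / 508 kg) * 100 = 96.2598%

Answer: 96.2598%


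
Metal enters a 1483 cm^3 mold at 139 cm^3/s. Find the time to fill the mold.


Formula: t_fill = V_mold / Q_flow
t = 1483 cm^3 / 139 cm^3/s = 10.6691 s

Answer: 10.6691 s


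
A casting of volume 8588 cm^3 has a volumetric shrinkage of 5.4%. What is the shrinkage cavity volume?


Formula: V_shrink = V_casting * shrinkage_pct / 100
V_shrink = 8588 cm^3 * 5.4 / 100 = 463.7520 cm^3

Final answer: 463.7520 cm^3


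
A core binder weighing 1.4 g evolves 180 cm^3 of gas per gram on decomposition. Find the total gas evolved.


Formula: V_gas = W_binder * gas_evolution_rate
V = 1.4 g * 180 cm^3/g = 252.0000 cm^3

252.0000 cm^3


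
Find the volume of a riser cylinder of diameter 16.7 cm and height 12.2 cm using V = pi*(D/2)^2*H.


Formula: V = pi * (D/2)^2 * H  (cylinder volume)
Radius = D/2 = 16.7/2 = 8.35 cm
V = pi * 8.35^2 * 12.2 = 2672.2843 cm^3

Answer: 2672.2843 cm^3


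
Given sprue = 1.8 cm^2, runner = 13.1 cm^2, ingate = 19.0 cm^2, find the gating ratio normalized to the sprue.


Sprue:Runner:Ingate = 1 : 13.1/1.8 : 19.0/1.8 = 1:7.28:10.56

1:7.28:10.56


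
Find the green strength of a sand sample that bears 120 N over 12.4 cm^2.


Formula: Compressive Strength = Force / Area
Strength = 120 N / 12.4 cm^2 = 9.6774 N/cm^2


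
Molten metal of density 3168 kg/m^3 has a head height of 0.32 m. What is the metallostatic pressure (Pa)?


Formula: P = rho * g * h
rho * g = 3168 * 9.81 = 31078.08 N/m^3
P = 31078.08 * 0.32 = 9944.9856 Pa

9944.9856 Pa


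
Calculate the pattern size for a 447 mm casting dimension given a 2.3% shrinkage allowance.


Formula: L_pattern = L_casting * (1 + shrinkage_rate/100)
Shrinkage factor = 1 + 2.3/100 = 1.023
L_pattern = 447 mm * 1.023 = 457.2810 mm

Final answer: 457.2810 mm


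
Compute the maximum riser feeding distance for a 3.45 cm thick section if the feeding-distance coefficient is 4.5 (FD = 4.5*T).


Formula: FD = 4.5 * T  (riser feeding-distance rule)
FD = 4.5 * 3.45 cm = 15.5250 cm

Final answer: 15.5250 cm


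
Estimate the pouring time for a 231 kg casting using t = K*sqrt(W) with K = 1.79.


Formula: t = K * sqrt(W)
sqrt(W) = sqrt(231) = 15.19868
t = 1.79 * 15.19868 = 27.2056 s

Answer: 27.2056 s


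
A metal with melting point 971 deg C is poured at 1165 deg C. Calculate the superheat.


Formula: Superheat = T_pour - T_melt
Superheat = 1165 - 971 = 194 deg C

Final answer: 194 deg C


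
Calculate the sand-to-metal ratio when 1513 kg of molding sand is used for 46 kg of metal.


Formula: Sand-to-Metal Ratio = W_sand / W_metal
Ratio = 1513 kg / 46 kg = 32.8913

Answer: 32.8913


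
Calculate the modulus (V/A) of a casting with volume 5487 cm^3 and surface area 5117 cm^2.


Formula: Casting Modulus M = V / A
M = 5487 cm^3 / 5117 cm^2 = 1.0723 cm

1.0723 cm


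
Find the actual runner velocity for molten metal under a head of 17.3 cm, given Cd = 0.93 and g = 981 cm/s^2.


Formula: v = Cd * sqrt(2 * g * h)  (Torricelli with discharge coefficient)
2*g*h = 2 * 981 * 17.3 = 33942.6 cm^2/s^2
sqrt(33942.6) = 184.23518 cm/s
v = 0.93 * 184.23518 = 171.3387 cm/s

Answer: 171.3387 cm/s


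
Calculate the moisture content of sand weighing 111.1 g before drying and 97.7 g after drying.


Formula: MC = (W_wet - W_dry) / W_wet * 100
Water mass = 111.1 - 97.7 = 13.4 g
MC = 13.4 / 111.1 * 100 = 12.0612%


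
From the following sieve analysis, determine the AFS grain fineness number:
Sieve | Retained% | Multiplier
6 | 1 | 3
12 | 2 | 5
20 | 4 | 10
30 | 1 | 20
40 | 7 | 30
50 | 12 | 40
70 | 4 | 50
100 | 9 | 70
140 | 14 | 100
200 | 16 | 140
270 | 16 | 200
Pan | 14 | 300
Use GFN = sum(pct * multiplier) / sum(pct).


Formula: GFN = sum(pct * multiplier) / sum(pct)
sum(pct * multiplier) = 12633
sum(pct) = 100
GFN = 12633 / 100 = 126.33

Final answer: 126.33


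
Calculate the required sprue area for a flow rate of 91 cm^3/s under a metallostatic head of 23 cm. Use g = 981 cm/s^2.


Formula: v = sqrt(2*g*h), A = Q/v
Velocity: v = sqrt(2 * 981 * 23) = sqrt(45126) = 212.4288 cm/s
Sprue area: A = Q / v = 91 / 212.4288 = 0.4284 cm^2

Final answer: 0.4284 cm^2


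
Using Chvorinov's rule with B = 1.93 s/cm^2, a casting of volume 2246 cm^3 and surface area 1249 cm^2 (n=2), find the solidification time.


Formula: t_s = B * (V/A)^n  (Chvorinov's rule, n=2)
Modulus M = V/A = 2246/1249 = 1.798239 cm
M^2 = 1.798239^2 = 3.233664 cm^2
t_s = 1.93 * 3.233664 = 6.2410 s

Answer: 6.2410 s


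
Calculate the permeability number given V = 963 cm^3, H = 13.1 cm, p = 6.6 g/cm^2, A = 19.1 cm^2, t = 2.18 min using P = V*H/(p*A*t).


Formula: Permeability Number P = (V * H) / (p * A * t)
Numerator: V * H = 963 * 13.1 = 12615.3
Denominator: p * A * t = 6.6 * 19.1 * 2.18 = 274.8108
P = 12615.3 / 274.8108 = 45.9054

45.9054


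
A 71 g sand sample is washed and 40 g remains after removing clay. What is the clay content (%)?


Formula: Clay% = (W_total - W_washed) / W_total * 100
Clay mass = 71 - 40 = 31 g
Clay% = 31 / 71 * 100 = 43.6620%

Answer: 43.6620%


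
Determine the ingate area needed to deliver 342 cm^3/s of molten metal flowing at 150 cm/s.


Formula: A_ingate = Q / v  (continuity equation)
A = 342 cm^3/s / 150 cm/s = 2.2800 cm^2

Answer: 2.2800 cm^2


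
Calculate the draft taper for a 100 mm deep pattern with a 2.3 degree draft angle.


Formula: taper = depth * tan(draft_angle)
tan(2.3 deg) = 0.0401641
taper = 100 mm * 0.0401641 = 4.0164 mm


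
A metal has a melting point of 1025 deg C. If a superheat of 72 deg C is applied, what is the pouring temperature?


Formula: T_pour = T_melt + Superheat
T_pour = 1025 + 72 = 1097 deg C

Final answer: 1097 deg C


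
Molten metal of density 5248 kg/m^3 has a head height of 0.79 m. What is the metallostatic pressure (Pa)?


Formula: P = rho * g * h
rho * g = 5248 * 9.81 = 51482.88 N/m^3
P = 51482.88 * 0.79 = 40671.4752 Pa

Answer: 40671.4752 Pa


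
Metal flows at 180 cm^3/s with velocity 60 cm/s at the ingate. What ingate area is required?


Formula: A_ingate = Q / v  (continuity equation)
A = 180 cm^3/s / 60 cm/s = 3.0000 cm^2

Answer: 3.0000 cm^2


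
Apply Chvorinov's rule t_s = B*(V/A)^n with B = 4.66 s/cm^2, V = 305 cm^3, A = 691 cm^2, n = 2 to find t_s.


Formula: t_s = B * (V/A)^n  (Chvorinov's rule, n=2)
Modulus M = V/A = 305/691 = 0.441389 cm
M^2 = 0.441389^2 = 0.194824 cm^2
t_s = 4.66 * 0.194824 = 0.9079 s

Answer: 0.9079 s


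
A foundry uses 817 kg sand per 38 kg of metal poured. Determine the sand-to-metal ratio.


Formula: Sand-to-Metal Ratio = W_sand / W_metal
Ratio = 817 kg / 38 kg = 21.5000


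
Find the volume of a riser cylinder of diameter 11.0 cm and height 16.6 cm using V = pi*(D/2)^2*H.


Formula: V = pi * (D/2)^2 * H  (cylinder volume)
Radius = D/2 = 11.0/2 = 5.5 cm
V = pi * 5.5^2 * 16.6 = 1577.5508 cm^3


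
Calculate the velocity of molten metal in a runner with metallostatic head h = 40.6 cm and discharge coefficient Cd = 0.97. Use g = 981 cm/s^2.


Formula: v = Cd * sqrt(2 * g * h)  (Torricelli with discharge coefficient)
2*g*h = 2 * 981 * 40.6 = 79657.2 cm^2/s^2
sqrt(79657.2) = 282.23607 cm/s
v = 0.97 * 282.23607 = 273.7690 cm/s

273.7690 cm/s


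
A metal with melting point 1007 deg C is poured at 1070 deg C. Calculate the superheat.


Formula: Superheat = T_pour - T_melt
Superheat = 1070 - 1007 = 63 deg C


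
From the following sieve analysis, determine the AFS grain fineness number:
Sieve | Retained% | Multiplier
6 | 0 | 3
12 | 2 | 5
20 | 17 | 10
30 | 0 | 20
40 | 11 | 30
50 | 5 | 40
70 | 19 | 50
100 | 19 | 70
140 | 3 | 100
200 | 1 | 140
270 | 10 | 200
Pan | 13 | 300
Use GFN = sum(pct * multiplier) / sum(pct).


Formula: GFN = sum(pct * multiplier) / sum(pct)
sum(pct * multiplier) = 9330
sum(pct) = 100
GFN = 9330 / 100 = 93.30

Final answer: 93.30


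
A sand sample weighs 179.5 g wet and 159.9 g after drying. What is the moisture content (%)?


Formula: MC = (W_wet - W_dry) / W_wet * 100
Water mass = 179.5 - 159.9 = 19.6 g
MC = 19.6 / 179.5 * 100 = 10.9192%


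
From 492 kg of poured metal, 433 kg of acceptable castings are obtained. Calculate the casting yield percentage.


Formula: Casting Yield = (W_good / W_total) * 100
Yield = (433 kg / 492 kg) * 100 = 88.0081%


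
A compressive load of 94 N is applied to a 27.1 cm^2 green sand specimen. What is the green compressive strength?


Formula: Compressive Strength = Force / Area
Strength = 94 N / 27.1 cm^2 = 3.4686 N/cm^2


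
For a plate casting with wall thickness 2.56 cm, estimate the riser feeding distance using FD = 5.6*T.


Formula: FD = 5.6 * T  (riser feeding-distance rule)
FD = 5.6 * 2.56 cm = 14.3360 cm


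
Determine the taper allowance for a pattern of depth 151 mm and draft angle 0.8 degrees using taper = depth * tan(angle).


Formula: taper = depth * tan(draft_angle)
tan(0.8 deg) = 0.0139635
taper = 151 mm * 0.0139635 = 2.1085 mm

Answer: 2.1085 mm


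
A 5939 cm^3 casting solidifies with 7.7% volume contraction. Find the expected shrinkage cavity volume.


Formula: V_shrink = V_casting * shrinkage_pct / 100
V_shrink = 5939 cm^3 * 7.7 / 100 = 457.3030 cm^3

Answer: 457.3030 cm^3


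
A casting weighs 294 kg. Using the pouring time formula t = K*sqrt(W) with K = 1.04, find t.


Formula: t = K * sqrt(W)
sqrt(W) = sqrt(294) = 17.14643
t = 1.04 * 17.14643 = 17.8323 s

17.8323 s


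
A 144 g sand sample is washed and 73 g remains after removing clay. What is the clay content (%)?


Formula: Clay% = (W_total - W_washed) / W_total * 100
Clay mass = 144 - 73 = 71 g
Clay% = 71 / 144 * 100 = 49.3056%


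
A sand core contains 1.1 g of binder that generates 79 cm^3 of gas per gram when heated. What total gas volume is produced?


Formula: V_gas = W_binder * gas_evolution_rate
V = 1.1 g * 79 cm^3/g = 86.9000 cm^3

Answer: 86.9000 cm^3


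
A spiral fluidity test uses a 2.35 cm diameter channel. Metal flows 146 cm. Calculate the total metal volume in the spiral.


Formula: V = pi * (d/2)^2 * L  (cylinder volume)
Radius = 2.35/2 = 1.175 cm
V = pi * 1.175^2 * 146 = 633.2548 cm^3

Answer: 633.2548 cm^3


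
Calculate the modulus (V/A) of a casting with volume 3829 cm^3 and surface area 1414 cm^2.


Formula: Casting Modulus M = V / A
M = 3829 cm^3 / 1414 cm^2 = 2.7079 cm

Answer: 2.7079 cm


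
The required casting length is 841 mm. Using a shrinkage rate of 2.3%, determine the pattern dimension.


Formula: L_pattern = L_casting * (1 + shrinkage_rate/100)
Shrinkage factor = 1 + 2.3/100 = 1.023
L_pattern = 841 mm * 1.023 = 860.3430 mm


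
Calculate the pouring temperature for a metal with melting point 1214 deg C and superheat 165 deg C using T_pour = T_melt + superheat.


Formula: T_pour = T_melt + Superheat
T_pour = 1214 + 165 = 1379 deg C

Answer: 1379 deg C


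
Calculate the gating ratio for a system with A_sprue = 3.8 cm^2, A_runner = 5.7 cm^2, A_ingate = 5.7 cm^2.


Sprue:Runner:Ingate = 1 : 5.7/3.8 : 5.7/3.8 = 1:1.50:1.50


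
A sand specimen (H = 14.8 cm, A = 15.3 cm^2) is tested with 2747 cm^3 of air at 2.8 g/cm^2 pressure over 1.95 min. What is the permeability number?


Formula: Permeability Number P = (V * H) / (p * A * t)
Numerator: V * H = 2747 * 14.8 = 40655.6
Denominator: p * A * t = 2.8 * 15.3 * 1.95 = 83.538
P = 40655.6 / 83.538 = 486.6719


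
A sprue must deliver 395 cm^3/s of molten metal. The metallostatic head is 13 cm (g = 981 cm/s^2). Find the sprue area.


Formula: v = sqrt(2*g*h), A = Q/v
Velocity: v = sqrt(2 * 981 * 13) = sqrt(25506) = 159.7060 cm/s
Sprue area: A = Q / v = 395 / 159.7060 = 2.4733 cm^2

2.4733 cm^2


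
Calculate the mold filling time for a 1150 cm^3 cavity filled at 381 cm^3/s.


Formula: t_fill = V_mold / Q_flow
t = 1150 cm^3 / 381 cm^3/s = 3.0184 s

Final answer: 3.0184 s


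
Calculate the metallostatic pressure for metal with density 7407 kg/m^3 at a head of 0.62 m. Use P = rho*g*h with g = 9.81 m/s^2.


Formula: P = rho * g * h
rho * g = 7407 * 9.81 = 72662.67 N/m^3
P = 72662.67 * 0.62 = 45050.8554 Pa


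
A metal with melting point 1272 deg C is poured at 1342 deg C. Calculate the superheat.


Formula: Superheat = T_pour - T_melt
Superheat = 1342 - 1272 = 70 deg C

Final answer: 70 deg C


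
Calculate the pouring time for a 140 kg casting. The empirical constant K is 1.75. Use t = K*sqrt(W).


Formula: t = K * sqrt(W)
sqrt(W) = sqrt(140) = 11.83216
t = 1.75 * 11.83216 = 20.7063 s

Answer: 20.7063 s


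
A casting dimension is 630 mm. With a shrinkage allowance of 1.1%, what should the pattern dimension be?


Formula: L_pattern = L_casting * (1 + shrinkage_rate/100)
Shrinkage factor = 1 + 1.1/100 = 1.011
L_pattern = 630 mm * 1.011 = 636.9300 mm
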